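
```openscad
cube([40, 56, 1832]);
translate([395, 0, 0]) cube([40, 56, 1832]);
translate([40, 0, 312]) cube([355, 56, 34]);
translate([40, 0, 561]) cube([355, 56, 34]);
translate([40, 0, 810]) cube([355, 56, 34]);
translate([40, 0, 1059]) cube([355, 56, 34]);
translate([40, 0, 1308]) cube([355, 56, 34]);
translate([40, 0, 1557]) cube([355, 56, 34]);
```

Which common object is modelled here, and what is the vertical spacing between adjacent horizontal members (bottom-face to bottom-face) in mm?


A ladder. The rung spacing is 249 mm.

Two tall 40×56 posts with 6 short bars between them — a ladder. Adjacent rungs sit at z = 312 and z = 561, so the spacing is 561 − 312 = 249 mm.


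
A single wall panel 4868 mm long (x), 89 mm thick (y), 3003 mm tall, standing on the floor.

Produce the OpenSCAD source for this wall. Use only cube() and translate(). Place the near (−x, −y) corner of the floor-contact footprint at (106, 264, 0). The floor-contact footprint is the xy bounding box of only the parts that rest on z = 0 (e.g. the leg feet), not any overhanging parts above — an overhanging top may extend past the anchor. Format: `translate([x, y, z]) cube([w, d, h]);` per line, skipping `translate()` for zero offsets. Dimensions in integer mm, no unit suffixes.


translate([106, 264, 0]) cube([4868, 89, 3003]);


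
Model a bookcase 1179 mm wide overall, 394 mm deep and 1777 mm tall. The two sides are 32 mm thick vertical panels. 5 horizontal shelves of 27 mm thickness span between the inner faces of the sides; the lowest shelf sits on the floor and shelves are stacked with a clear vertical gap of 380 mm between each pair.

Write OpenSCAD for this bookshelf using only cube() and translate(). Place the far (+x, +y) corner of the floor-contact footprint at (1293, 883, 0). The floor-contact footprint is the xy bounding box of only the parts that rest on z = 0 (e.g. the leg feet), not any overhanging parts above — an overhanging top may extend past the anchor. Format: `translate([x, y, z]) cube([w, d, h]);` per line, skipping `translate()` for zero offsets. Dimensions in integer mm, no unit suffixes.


translate([114, 489, 0]) cube([32, 394, 1777]);
translate([1261, 489, 0]) cube([32, 394, 1777]);
translate([146, 489, 0]) cube([1115, 394, 27]);
translate([146, 489, 407]) cube([1115, 394, 27]);
translate([146, 489, 814]) cube([1115, 394, 27]);
translate([146, 489, 1221]) cube([1115, 394, 27]);
translate([146, 489, 1628]) cube([1115, 394, 27]);


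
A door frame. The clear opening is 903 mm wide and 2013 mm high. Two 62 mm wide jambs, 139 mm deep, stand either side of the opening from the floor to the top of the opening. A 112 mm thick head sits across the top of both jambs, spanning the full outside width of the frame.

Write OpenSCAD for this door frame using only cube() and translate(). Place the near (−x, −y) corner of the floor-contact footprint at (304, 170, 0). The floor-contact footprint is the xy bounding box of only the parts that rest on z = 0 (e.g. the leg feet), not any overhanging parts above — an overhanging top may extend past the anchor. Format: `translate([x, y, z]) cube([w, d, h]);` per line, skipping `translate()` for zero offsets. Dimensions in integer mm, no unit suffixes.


translate([304, 170, 0]) cube([62, 139, 2013]);
translate([1269, 170, 0]) cube([62, 139, 2013]);
translate([304, 170, 2013]) cube([1027, 139, 112]);


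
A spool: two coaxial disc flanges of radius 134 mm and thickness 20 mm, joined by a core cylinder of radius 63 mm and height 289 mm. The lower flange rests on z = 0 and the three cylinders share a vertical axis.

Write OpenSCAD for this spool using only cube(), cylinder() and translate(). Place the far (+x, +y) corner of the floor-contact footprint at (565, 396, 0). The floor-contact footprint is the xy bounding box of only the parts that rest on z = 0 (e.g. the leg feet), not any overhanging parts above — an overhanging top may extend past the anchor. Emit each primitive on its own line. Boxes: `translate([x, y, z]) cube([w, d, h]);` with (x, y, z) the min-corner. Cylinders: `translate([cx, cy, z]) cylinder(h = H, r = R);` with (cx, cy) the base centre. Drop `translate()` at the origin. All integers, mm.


translate([431, 262, 0]) cylinder(h = 20, r = 134);
translate([431, 262, 20]) cylinder(h = 289, r = 63);
translate([431, 262, 309]) cylinder(h = 20, r = 134);


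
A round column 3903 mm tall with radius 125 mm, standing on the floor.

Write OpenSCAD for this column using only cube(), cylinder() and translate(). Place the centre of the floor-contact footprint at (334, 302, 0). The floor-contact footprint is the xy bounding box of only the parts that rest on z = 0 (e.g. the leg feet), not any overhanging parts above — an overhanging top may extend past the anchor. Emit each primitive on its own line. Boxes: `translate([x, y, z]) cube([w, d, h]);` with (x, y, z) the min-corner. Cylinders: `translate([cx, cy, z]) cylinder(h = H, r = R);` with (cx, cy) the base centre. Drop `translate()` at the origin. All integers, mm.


translate([334, 302, 0]) cylinder(h = 3903, r = 125);


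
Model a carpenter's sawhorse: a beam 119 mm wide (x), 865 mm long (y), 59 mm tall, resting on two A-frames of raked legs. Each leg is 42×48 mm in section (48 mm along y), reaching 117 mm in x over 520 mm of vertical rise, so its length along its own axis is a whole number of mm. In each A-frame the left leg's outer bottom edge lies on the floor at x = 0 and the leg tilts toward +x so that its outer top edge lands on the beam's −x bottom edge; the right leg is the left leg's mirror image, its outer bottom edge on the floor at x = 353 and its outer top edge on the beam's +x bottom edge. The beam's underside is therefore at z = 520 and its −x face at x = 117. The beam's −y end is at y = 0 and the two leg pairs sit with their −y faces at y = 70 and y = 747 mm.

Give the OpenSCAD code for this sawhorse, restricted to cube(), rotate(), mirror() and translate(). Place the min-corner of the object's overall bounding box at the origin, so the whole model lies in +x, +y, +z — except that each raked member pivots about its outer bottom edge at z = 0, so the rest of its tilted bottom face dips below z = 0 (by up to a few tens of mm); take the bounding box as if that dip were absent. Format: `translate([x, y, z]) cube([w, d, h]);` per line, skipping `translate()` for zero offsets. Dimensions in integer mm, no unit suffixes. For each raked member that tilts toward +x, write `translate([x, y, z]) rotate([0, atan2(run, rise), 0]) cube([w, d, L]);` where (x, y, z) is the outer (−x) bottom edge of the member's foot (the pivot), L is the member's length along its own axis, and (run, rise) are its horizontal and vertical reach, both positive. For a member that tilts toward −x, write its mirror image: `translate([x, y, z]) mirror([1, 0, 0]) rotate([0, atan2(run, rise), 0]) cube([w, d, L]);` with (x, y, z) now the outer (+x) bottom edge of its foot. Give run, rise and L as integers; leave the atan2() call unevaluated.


translate([117, 0, 520]) cube([119, 865, 59]);
translate([0, 70, 0]) rotate([0, atan2(117, 520), 0]) cube([42, 48, 533]);
translate([353, 70, 0]) mirror([1, 0, 0]) rotate([0, atan2(117, 520), 0]) cube([42, 48, 533]);
translate([0, 747, 0]) rotate([0, atan2(117, 520), 0]) cube([42, 48, 533]);
translate([353, 747, 0]) mirror([1, 0, 0]) rotate([0, atan2(117, 520), 0]) cube([42, 48, 533]);


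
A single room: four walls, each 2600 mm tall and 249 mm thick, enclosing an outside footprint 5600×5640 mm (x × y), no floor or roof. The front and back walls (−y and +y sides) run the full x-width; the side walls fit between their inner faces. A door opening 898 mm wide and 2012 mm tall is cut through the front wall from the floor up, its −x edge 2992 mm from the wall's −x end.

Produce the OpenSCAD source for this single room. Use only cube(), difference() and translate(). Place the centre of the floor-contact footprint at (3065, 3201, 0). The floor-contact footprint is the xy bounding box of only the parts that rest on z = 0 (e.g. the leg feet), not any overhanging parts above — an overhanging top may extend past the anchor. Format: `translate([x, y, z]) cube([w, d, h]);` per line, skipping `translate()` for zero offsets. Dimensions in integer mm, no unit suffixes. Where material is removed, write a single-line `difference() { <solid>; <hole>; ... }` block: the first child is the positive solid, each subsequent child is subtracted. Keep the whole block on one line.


difference() { translate([265, 381, 0]) cube([5600, 249, 2600]); translate([3257, 381, 0]) cube([898, 249, 2012]); }
translate([265, 5772, 0]) cube([5600, 249, 2600]);
translate([265, 630, 0]) cube([249, 5142, 2600]);
translate([5616, 630, 0]) cube([249, 5142, 2600]);


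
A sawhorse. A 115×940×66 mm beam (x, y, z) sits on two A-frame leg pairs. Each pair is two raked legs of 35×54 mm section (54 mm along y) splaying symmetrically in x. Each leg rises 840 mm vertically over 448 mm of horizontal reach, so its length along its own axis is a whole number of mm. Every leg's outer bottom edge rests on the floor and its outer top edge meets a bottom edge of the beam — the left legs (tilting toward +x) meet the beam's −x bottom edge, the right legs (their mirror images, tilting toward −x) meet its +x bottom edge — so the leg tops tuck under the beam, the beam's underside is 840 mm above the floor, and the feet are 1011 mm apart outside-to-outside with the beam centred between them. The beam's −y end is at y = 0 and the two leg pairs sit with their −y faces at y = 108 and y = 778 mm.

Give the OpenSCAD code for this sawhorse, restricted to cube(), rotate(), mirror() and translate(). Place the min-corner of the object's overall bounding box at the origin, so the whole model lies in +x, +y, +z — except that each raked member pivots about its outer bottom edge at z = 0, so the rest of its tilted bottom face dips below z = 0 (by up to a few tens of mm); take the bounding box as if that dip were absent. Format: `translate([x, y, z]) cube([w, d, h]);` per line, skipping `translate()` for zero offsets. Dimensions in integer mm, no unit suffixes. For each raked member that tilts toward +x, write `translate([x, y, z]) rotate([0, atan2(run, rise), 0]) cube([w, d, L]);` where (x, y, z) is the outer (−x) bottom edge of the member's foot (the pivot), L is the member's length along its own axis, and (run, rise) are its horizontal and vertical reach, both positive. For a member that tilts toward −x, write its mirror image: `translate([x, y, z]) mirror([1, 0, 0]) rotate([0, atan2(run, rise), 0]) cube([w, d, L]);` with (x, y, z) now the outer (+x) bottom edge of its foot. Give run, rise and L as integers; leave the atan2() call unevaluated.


translate([448, 0, 840]) cube([115, 940, 66]);
translate([0, 108, 0]) rotate([0, atan2(448, 840), 0]) cube([35, 54, 952]);
translate([1011, 108, 0]) mirror([1, 0, 0]) rotate([0, atan2(448, 840), 0]) cube([35, 54, 952]);
translate([0, 778, 0]) rotate([0, atan2(448, 840), 0]) cube([35, 54, 952]);
translate([1011, 778, 0]) mirror([1, 0, 0]) rotate([0, atan2(448, 840), 0]) cube([35, 54, 952]);


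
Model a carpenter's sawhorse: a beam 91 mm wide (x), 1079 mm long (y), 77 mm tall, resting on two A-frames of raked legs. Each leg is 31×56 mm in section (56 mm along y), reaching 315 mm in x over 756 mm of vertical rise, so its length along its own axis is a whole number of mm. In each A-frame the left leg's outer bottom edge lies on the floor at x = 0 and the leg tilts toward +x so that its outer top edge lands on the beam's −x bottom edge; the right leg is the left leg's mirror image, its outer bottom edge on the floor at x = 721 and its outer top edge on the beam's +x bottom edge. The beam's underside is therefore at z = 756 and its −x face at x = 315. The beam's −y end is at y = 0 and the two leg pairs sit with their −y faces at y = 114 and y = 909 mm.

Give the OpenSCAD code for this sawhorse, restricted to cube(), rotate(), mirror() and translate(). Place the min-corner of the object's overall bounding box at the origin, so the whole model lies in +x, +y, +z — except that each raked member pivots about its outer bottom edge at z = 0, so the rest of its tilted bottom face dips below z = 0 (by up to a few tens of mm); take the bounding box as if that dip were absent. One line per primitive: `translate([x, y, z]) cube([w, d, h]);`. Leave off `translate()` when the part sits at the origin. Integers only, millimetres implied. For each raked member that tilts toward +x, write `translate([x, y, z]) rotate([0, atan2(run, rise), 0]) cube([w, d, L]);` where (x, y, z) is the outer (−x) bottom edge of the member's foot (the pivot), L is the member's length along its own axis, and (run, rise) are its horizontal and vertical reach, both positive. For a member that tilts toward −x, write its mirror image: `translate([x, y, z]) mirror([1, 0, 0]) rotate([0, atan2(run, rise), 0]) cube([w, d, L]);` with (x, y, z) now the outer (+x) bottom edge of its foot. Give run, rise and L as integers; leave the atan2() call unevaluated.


translate([315, 0, 756]) cube([91, 1079, 77]);
translate([0, 114, 0]) rotate([0, atan2(315, 756), 0]) cube([31, 56, 819]);
translate([721, 114, 0]) mirror([1, 0, 0]) rotate([0, atan2(315, 756), 0]) cube([31, 56, 819]);
translate([0, 909, 0]) rotate([0, atan2(315, 756), 0]) cube([31, 56, 819]);
translate([721, 909, 0]) mirror([1, 0, 0]) rotate([0, atan2(315, 756), 0]) cube([31, 56, 819]);


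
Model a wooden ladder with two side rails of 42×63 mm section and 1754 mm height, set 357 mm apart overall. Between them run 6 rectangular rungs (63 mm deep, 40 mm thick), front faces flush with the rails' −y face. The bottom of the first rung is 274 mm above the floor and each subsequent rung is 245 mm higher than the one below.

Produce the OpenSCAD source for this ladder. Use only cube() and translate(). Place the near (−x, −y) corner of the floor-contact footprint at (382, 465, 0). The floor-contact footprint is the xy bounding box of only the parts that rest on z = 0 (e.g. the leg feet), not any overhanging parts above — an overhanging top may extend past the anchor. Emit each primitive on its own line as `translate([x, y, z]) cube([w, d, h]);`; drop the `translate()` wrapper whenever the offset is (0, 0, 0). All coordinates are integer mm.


// rung span = 357 - 2*42 = 273
// rung[k] z = 274 + k*245
translate([382, 465, 0]) cube([42, 63, 1754]);
translate([697, 465, 0]) cube([42, 63, 1754]);
translate([424, 465, 274]) cube([273, 63, 40]);
translate([424, 465, 519]) cube([273, 63, 40]);
translate([424, 465, 764]) cube([273, 63, 40]);
translate([424, 465, 1009]) cube([273, 63, 40]);
translate([424, 465, 1254]) cube([273, 63, 40]);
translate([424, 465, 1499]) cube([273, 63, 40]);


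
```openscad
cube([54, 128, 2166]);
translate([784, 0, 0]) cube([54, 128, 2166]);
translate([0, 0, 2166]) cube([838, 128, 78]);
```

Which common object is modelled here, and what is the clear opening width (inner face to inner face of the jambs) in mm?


A door frame. The clear opening width is 730 mm.

Two 2166 mm tall posts with a header on top — a door frame. The left jamb is 54 mm wide at x = 0; the right jamb starts at x = 784. The clear opening is 784 − 54 = 730 mm.


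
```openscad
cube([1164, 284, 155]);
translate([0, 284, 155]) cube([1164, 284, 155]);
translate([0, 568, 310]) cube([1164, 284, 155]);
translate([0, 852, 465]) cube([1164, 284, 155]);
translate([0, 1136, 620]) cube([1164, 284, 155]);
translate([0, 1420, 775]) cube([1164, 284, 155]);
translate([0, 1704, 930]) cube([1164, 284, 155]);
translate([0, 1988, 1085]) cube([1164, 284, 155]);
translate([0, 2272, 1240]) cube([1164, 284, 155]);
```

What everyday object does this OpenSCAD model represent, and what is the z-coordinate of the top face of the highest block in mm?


A staircase. The total rise is 1395 mm.

9 identical blocks, each offset up and back from the previous — a staircase. Each step is 155 mm tall and there are 9 of them, so the total rise is 9 × 155 = 1395 mm.


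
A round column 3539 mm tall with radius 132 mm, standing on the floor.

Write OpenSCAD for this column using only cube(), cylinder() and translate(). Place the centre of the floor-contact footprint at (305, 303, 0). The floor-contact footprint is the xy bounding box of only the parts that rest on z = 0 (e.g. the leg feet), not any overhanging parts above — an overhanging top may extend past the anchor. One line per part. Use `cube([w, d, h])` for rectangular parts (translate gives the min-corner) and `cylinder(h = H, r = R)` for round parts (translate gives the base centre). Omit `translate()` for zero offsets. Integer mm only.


translate([305, 303, 0]) cylinder(h = 3539, r = 132);


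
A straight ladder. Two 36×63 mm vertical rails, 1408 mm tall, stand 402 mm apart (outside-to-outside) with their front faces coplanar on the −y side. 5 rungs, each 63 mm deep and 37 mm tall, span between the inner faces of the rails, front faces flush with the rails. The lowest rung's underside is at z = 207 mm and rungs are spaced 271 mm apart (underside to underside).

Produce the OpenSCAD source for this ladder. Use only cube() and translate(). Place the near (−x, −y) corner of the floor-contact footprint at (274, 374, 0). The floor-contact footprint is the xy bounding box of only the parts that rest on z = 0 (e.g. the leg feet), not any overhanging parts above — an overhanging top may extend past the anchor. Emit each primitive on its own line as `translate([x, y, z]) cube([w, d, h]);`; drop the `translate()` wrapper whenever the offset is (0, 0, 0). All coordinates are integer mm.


translate([274, 374, 0]) cube([36, 63, 1408]);
translate([640, 374, 0]) cube([36, 63, 1408]);
translate([310, 374, 207]) cube([330, 63, 37]);
translate([310, 374, 478]) cube([330, 63, 37]);
translate([310, 374, 749]) cube([330, 63, 37]);
translate([310, 374, 1020]) cube([330, 63, 37]);
translate([310, 374, 1291]) cube([330, 63, 37]);


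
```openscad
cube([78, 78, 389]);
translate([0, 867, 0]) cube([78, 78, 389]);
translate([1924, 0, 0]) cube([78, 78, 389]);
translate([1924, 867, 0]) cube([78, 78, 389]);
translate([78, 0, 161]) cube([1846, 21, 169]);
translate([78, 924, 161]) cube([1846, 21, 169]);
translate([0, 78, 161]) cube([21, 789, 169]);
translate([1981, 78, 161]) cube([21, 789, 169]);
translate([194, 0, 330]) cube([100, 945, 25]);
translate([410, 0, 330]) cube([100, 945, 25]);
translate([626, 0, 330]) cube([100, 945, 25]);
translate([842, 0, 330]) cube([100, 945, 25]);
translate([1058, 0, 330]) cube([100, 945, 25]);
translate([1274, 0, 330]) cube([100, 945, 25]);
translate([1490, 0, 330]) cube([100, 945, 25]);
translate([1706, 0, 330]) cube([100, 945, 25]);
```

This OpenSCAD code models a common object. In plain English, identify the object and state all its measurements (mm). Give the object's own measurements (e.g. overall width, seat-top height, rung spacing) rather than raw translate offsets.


A bed frame 2002 mm long (x) by 945 mm wide (y). Four 78×78 mm corner posts, 389 mm tall, at the corners of the footprint. Four rails of 21 mm thickness and 169 mm height run between adjacent posts with their undersides at z = 161 mm, their outer faces flush with the outside of the frame (the two x-running rails run between the posts' inner faces; the two y-running rails run between the posts' inner faces). 8 slats, each 100 mm wide (x) and 25 mm thick, lie across the top of the two x-running rails, running the full 945 mm width of the frame in y; along x they sit between the end posts with a 116 mm gap after the −x posts and between neighbouring slats, leaving 118 mm before the +x posts.


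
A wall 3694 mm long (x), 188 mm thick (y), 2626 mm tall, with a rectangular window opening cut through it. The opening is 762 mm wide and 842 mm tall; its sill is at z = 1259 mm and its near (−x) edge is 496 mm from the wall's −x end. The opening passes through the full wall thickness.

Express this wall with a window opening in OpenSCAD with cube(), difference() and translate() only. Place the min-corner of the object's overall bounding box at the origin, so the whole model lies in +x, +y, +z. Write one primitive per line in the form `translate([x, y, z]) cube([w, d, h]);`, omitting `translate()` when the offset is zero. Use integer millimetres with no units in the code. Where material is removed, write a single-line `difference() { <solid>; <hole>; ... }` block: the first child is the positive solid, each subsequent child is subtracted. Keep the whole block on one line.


difference() { cube([3694, 188, 2626]); translate([496, 0, 1259]) cube([762, 188, 842]); }


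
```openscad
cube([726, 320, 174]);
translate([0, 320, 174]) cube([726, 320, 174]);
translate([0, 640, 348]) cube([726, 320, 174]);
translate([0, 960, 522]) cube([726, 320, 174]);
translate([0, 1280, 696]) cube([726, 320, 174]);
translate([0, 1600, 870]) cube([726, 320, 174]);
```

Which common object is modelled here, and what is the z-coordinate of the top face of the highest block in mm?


A staircase. The total rise is 1044 mm.

6 identical blocks, each offset up and back from the previous — a staircase. Each step is 174 mm tall and there are 6 of them, so the total rise is 6 × 174 = 1044 mm.


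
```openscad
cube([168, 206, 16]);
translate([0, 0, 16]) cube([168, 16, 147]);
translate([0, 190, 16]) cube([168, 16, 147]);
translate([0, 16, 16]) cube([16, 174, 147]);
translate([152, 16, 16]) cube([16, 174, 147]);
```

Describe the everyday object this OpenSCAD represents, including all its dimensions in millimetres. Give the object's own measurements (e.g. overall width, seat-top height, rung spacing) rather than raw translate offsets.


An open-topped rectangular box: outside dimensions 168×206×163 mm, with a uniform wall and base thickness of 16 mm. The base is a full 168×206 slab on the floor; four walls sit on top of the base. The front and back walls (the −y and +y sides) span the full width; the two side walls fit between them.


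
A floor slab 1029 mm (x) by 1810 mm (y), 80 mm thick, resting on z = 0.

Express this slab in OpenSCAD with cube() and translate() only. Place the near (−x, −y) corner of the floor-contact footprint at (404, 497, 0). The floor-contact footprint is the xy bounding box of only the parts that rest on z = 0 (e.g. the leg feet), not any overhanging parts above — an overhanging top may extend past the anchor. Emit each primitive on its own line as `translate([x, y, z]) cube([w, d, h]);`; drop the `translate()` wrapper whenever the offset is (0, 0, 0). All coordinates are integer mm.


translate([404, 497, 0]) cube([1029, 1810, 80]);


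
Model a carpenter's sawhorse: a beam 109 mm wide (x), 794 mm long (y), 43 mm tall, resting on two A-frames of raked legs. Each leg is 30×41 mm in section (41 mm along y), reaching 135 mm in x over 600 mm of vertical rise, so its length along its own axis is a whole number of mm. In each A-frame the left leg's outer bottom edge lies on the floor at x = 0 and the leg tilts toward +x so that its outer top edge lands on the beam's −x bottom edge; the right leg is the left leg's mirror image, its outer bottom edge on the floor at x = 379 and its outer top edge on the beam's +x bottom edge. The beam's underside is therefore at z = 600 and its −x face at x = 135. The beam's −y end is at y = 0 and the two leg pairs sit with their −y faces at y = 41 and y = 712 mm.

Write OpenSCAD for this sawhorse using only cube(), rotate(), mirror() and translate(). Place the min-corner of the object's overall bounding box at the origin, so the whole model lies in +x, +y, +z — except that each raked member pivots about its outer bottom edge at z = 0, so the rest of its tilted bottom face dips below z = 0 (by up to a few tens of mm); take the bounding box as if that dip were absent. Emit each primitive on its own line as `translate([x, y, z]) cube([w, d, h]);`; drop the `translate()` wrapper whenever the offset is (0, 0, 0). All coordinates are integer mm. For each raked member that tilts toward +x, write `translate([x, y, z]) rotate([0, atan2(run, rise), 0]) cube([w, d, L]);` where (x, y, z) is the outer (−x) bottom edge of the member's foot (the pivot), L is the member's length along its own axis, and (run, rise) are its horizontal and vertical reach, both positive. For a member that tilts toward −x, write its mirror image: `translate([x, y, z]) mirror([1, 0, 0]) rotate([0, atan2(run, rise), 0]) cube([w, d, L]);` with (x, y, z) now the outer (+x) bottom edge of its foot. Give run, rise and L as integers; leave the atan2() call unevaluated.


translate([135, 0, 600]) cube([109, 794, 43]);
translate([0, 41, 0]) rotate([0, atan2(135, 600), 0]) cube([30, 41, 615]);
translate([379, 41, 0]) mirror([1, 0, 0]) rotate([0, atan2(135, 600), 0]) cube([30, 41, 615]);
translate([0, 712, 0]) rotate([0, atan2(135, 600), 0]) cube([30, 41, 615]);
translate([379, 712, 0]) mirror([1, 0, 0]) rotate([0, atan2(135, 600), 0]) cube([30, 41, 615]);


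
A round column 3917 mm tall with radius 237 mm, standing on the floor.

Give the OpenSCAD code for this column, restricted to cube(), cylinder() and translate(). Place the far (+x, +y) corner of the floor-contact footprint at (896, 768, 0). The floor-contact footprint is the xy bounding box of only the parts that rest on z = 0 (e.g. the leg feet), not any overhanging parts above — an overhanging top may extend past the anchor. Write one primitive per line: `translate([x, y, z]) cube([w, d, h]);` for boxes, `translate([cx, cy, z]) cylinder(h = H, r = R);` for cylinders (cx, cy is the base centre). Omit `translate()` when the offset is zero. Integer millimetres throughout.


translate([659, 531, 0]) cylinder(h = 3917, r = 237);


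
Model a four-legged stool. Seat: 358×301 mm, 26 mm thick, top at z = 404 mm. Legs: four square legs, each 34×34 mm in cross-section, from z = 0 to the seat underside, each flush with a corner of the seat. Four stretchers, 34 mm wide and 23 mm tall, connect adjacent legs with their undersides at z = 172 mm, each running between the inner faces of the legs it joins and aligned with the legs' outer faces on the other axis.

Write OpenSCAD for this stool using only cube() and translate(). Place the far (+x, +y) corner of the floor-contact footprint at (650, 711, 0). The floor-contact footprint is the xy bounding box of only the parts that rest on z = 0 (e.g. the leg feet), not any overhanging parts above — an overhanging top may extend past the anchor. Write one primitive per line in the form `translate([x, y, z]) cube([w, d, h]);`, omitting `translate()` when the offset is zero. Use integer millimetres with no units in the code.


// leg_h = 404 - 26 = 378
// stretcher span = 358 - 2*34 = 290
translate([292, 410, 378]) cube([358, 301, 26]);
translate([292, 410, 0]) cube([34, 34, 378]);
translate([616, 410, 0]) cube([34, 34, 378]);
translate([292, 677, 0]) cube([34, 34, 378]);
translate([616, 677, 0]) cube([34, 34, 378]);
translate([326, 410, 172]) cube([290, 34, 23]);
translate([326, 677, 172]) cube([290, 34, 23]);
translate([292, 444, 172]) cube([34, 233, 23]);
translate([616, 444, 172]) cube([34, 233, 23]);


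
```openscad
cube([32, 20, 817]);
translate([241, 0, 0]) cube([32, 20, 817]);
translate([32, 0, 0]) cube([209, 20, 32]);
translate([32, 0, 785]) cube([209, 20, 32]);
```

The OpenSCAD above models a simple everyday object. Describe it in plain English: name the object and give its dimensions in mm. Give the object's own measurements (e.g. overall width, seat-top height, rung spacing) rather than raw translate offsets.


A rectangular picture frame lying in the x–z plane (depth along y). The opening is 209 mm wide (x) by 753 mm tall (z), surrounded by a border 32 mm wide on all four sides. The frame is 20 mm deep and is made of two full-height vertical stiles with two horizontal rails fitted between them.


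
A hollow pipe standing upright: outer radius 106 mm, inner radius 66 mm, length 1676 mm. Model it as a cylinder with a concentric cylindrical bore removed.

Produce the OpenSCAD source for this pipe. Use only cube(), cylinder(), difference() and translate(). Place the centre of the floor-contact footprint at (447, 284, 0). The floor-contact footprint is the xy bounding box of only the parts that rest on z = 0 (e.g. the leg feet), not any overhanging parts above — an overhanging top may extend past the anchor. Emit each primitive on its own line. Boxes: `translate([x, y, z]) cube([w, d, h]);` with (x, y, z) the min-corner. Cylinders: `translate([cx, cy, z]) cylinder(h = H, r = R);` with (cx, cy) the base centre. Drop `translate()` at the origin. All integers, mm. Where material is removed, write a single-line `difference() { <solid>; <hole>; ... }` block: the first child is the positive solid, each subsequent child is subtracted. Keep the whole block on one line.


difference() { translate([447, 284, 0]) cylinder(h = 1676, r = 106); translate([447, 284, 0]) cylinder(h = 1676, r = 66); }


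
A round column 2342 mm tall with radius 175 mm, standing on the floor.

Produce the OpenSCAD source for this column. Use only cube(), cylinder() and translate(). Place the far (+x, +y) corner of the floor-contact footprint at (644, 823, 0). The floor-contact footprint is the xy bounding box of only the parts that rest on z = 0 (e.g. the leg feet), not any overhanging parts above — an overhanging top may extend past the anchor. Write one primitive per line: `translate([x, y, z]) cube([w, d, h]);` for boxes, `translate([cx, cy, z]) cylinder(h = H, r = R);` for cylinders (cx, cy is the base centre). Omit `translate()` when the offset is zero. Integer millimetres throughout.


translate([469, 648, 0]) cylinder(h = 2342, r = 175);


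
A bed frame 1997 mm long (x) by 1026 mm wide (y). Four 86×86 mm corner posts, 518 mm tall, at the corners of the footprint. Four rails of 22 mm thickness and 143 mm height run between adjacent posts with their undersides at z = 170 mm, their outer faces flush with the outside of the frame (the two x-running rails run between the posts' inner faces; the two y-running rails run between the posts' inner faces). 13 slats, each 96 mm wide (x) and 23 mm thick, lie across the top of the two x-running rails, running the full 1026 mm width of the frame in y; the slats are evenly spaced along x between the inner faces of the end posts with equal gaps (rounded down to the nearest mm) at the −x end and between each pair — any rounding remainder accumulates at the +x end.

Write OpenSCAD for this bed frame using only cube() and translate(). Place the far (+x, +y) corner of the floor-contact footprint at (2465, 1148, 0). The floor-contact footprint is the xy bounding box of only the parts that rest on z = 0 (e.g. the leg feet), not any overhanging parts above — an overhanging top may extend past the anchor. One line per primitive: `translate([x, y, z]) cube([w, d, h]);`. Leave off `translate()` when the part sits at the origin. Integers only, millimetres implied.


translate([468, 122, 0]) cube([86, 86, 518]);
translate([468, 1062, 0]) cube([86, 86, 518]);
translate([2379, 122, 0]) cube([86, 86, 518]);
translate([2379, 1062, 0]) cube([86, 86, 518]);
translate([554, 122, 170]) cube([1825, 22, 143]);
translate([554, 1126, 170]) cube([1825, 22, 143]);
translate([468, 208, 170]) cube([22, 854, 143]);
translate([2443, 208, 170]) cube([22, 854, 143]);
translate([595, 122, 313]) cube([96, 1026, 23]);
translate([732, 122, 313]) cube([96, 1026, 23]);
translate([869, 122, 313]) cube([96, 1026, 23]);
translate([1006, 122, 313]) cube([96, 1026, 23]);
translate([1143, 122, 313]) cube([96, 1026, 23]);
translate([1280, 122, 313]) cube([96, 1026, 23]);
translate([1417, 122, 313]) cube([96, 1026, 23]);
translate([1554, 122, 313]) cube([96, 1026, 23]);
translate([1691, 122, 313]) cube([96, 1026, 23]);
translate([1828, 122, 313]) cube([96, 1026, 23]);
translate([1965, 122, 313]) cube([96, 1026, 23]);
translate([2102, 122, 313]) cube([96, 1026, 23]);
translate([2239, 122, 313]) cube([96, 1026, 23]);


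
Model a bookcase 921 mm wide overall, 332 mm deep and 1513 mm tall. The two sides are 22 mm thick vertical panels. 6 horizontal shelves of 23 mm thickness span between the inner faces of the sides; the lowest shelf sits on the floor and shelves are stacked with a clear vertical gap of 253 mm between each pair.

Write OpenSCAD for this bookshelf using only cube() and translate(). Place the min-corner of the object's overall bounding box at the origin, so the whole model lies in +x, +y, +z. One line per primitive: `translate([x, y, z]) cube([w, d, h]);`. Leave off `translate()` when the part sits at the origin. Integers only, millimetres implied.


cube([22, 332, 1513]);
translate([899, 0, 0]) cube([22, 332, 1513]);
translate([22, 0, 0]) cube([877, 332, 23]);
translate([22, 0, 276]) cube([877, 332, 23]);
translate([22, 0, 552]) cube([877, 332, 23]);
translate([22, 0, 828]) cube([877, 332, 23]);
translate([22, 0, 1104]) cube([877, 332, 23]);
translate([22, 0, 1380]) cube([877, 332, 23]);


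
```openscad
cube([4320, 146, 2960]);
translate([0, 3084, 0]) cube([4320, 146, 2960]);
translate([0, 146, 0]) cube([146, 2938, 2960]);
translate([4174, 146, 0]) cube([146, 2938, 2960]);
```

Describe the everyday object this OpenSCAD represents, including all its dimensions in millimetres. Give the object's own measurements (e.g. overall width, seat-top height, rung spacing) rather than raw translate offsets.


The wall frame of a small rectangular building: four walls, each 2960 mm tall and 146 mm thick, enclosing a footprint 4320 mm (x) by 3230 mm (y) outside-to-outside, with no floor or roof. The front and back walls (the −y and +y sides) span the full width; the two side walls fit between them.


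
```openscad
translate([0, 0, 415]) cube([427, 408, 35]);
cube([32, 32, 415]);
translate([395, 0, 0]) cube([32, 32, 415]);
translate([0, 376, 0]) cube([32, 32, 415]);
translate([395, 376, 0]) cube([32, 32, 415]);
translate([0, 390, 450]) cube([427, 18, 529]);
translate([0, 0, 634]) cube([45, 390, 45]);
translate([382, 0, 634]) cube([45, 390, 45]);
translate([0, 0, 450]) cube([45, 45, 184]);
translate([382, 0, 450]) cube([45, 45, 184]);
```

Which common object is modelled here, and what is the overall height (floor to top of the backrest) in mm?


A chair. The overall height is 979 mm.

A slab on four corner posts with a tall panel at the back — a chair. The seat slab sits at z = 415 with thickness 35, and the 529 mm backrest starts at the seat top, so the overall height is 415 + 35 + 529 = 979 mm.


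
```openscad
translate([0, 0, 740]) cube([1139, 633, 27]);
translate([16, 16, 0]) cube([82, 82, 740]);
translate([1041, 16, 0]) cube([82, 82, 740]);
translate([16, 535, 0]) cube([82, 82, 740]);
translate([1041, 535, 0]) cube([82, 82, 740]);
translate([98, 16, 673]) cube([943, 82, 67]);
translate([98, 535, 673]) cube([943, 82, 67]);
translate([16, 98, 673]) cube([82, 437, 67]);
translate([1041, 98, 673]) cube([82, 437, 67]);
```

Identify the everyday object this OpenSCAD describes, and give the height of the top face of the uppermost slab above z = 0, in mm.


A table. The table height is 767 mm.

A 1139×633×27 slab sits at z = 740 on four 82 mm square posts — a table. The top surface is at 740 + 27 = 767 mm.


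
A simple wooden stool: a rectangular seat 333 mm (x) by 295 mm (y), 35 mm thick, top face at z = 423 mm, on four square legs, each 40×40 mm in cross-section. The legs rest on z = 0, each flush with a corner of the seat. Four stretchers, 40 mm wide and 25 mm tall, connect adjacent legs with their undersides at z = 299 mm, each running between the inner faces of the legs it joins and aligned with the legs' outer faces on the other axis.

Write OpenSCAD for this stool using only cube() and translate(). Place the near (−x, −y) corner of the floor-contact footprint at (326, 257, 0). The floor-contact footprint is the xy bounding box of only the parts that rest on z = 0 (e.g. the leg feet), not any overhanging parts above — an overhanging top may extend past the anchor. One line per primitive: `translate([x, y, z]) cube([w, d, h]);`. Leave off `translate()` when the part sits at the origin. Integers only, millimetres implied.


// leg_h = 423 - 35 = 388
// stretcher span = 333 - 2*40 = 253
translate([326, 257, 388]) cube([333, 295, 35]);
translate([326, 257, 0]) cube([40, 40, 388]);
translate([619, 257, 0]) cube([40, 40, 388]);
translate([326, 512, 0]) cube([40, 40, 388]);
translate([619, 512, 0]) cube([40, 40, 388]);
translate([366, 257, 299]) cube([253, 40, 25]);
translate([366, 512, 299]) cube([253, 40, 25]);
translate([326, 297, 299]) cube([40, 215, 25]);
translate([619, 297, 299]) cube([40, 215, 25]);


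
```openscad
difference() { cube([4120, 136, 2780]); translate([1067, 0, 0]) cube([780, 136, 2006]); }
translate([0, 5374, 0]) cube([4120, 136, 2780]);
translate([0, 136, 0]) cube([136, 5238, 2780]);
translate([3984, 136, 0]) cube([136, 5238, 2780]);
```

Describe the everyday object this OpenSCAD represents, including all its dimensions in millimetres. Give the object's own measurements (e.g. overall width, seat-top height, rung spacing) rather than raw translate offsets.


A single room: four walls, each 2780 mm tall and 136 mm thick, enclosing an outside footprint 4120×5510 mm (x × y), no floor or roof. The front and back walls (−y and +y sides) run the full x-width; the side walls fit between their inner faces. A door opening 780 mm wide and 2006 mm tall is cut through the front wall from the floor up, its −x edge 1067 mm from the wall's −x end.


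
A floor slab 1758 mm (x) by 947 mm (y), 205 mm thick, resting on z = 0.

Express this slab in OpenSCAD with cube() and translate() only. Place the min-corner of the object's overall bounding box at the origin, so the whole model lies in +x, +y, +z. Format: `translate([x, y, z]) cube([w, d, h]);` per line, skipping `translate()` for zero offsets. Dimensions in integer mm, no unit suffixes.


cube([1758, 947, 205]);


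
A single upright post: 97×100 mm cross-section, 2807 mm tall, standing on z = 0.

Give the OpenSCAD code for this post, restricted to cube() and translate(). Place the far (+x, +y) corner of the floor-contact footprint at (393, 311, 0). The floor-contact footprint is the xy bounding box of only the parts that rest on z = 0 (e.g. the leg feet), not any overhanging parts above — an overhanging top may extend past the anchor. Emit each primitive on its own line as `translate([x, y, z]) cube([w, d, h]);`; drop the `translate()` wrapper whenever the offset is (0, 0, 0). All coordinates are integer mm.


translate([296, 211, 0]) cube([97, 100, 2807]);


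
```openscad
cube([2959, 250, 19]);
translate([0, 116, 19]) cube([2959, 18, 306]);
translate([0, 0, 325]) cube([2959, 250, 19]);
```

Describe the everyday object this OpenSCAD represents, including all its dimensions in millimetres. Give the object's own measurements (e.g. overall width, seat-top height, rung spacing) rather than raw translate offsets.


An I-beam lying along x, 2959 mm long. Overall section height 344 mm. Two flanges 250 mm wide (y) and 19 mm thick, one on the floor and one at the top; a web 18 mm thick runs between them, centred on the flange width.


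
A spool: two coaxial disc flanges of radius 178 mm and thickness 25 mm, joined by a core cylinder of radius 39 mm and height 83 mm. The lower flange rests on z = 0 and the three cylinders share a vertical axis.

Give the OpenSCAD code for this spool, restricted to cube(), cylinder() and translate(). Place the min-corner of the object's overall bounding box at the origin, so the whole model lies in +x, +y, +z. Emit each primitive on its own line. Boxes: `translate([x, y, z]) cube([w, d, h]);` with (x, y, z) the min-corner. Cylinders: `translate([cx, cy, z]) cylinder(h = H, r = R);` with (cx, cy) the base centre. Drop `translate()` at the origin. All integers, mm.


translate([178, 178, 0]) cylinder(h = 25, r = 178);
translate([178, 178, 25]) cylinder(h = 83, r = 39);
translate([178, 178, 108]) cylinder(h = 25, r = 178);


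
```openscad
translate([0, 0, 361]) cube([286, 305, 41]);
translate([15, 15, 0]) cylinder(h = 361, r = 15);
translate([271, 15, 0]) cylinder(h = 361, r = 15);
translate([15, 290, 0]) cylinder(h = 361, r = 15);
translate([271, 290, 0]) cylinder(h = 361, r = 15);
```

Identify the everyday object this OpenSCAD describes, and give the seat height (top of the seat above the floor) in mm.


A stool. The seat height is 402 mm.

A 286×305×41 slab at z = 361 on four corner cylinders — a stool. The seat top is 361 + 41 = 402 mm.
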